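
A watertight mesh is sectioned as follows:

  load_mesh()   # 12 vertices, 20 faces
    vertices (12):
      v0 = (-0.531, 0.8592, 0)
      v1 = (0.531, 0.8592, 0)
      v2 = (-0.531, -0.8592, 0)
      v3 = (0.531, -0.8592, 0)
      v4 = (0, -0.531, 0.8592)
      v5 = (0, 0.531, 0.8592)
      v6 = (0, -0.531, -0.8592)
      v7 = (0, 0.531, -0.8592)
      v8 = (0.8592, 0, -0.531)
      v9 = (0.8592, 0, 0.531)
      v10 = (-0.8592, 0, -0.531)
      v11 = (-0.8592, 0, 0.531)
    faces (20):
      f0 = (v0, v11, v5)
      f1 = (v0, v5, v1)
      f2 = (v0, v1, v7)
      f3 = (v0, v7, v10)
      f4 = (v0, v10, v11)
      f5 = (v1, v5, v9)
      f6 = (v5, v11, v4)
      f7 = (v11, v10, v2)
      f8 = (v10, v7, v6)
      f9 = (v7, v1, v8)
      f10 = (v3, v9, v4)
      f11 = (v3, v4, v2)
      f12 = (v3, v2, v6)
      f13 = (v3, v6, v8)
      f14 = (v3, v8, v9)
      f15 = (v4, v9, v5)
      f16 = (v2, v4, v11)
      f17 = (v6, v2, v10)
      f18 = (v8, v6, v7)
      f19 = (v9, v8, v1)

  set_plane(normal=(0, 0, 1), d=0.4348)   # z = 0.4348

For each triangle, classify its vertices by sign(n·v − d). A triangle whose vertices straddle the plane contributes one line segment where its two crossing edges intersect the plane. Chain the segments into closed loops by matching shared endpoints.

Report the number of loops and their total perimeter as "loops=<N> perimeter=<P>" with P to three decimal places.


Straddling triangles (10 of 20):
  (v0,v11,v5) [-++] → (-0.799741, 0.155659, 0.4348)–(-0.262286, 0.693114, 0.4348)  len=0.7601
  (v0,v5,v1) [-+-] → (-0.262286, 0.693114, 0.4348)–(0.262286, 0.693114, 0.4348)  len=0.5246
  (v0,v10,v11) [--+] → (-0.8592, 0, 0.4348)–(-0.799741, 0.155659, 0.4348)  len=0.1666
  (v1,v5,v9) [-++] → (0.262286, 0.693114, 0.4348)–(0.799741, 0.155659, 0.4348)  len=0.7601
  (v11,v10,v2) [+--] → (-0.8592, 0, 0.4348)–(-0.799741, -0.155659, 0.4348)  len=0.1666
  (v3,v9,v4) [-++] → (0.799741, -0.155659, 0.4348)–(0.262286, -0.693114, 0.4348)  len=0.7601
  (v3,v4,v2) [-+-] → (0.262286, -0.693114, 0.4348)–(-0.262286, -0.693114, 0.4348)  len=0.5246
  (v3,v8,v9) [--+] → (0.8592, 0, 0.4348)–(0.799741, -0.155659, 0.4348)  len=0.1666
  (v2,v4,v11) [-++] → (-0.262286, -0.693114, 0.4348)–(-0.799741, -0.155659, 0.4348)  len=0.7601
  (v9,v8,v1) [+--] → (0.8592, 0, 0.4348)–(0.799741, 0.155659, 0.4348)  len=0.1666

Chained into 1 loop(s):
  loop 1: 10 segments, perimeter = 4.7560
Total perimeter = 4.756

loops=1 perimeter=4.756


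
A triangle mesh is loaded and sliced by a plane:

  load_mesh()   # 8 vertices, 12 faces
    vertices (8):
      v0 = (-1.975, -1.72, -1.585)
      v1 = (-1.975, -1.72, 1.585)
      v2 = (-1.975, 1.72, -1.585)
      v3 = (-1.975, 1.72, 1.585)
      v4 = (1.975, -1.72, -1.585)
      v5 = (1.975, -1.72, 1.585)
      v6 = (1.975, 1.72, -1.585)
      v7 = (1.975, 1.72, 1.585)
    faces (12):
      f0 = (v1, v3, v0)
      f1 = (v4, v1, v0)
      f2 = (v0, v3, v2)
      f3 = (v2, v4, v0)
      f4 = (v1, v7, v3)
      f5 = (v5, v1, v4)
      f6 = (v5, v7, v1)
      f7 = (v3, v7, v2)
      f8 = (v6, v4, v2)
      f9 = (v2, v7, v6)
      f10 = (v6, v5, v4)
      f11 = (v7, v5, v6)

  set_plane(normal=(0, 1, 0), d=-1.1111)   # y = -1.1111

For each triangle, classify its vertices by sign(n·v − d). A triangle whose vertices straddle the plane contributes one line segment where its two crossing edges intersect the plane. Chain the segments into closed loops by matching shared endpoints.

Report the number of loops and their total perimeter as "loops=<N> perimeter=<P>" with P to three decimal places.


loops=1 perimeter=14.240

Straddling triangles (8 of 12):
  (v1,v3,v0) [-+-] → (-1.975, -1.1111, 1.585)–(-1.975, -1.1111, -1.02389)  len=2.6089
  (v0,v3,v2) [-++] → (-1.975, -1.1111, -1.02389)–(-1.975, -1.1111, -1.585)  len=0.5611
  (v2,v4,v0) [+--] → (1.27583, -1.1111, -1.585)–(-1.975, -1.1111, -1.585)  len=3.2508
  (v1,v7,v3) [-++] → (-1.27583, -1.1111, 1.585)–(-1.975, -1.1111, 1.585)  len=0.6992
  (v5,v7,v1) [-+-] → (1.975, -1.1111, 1.585)–(-1.27583, -1.1111, 1.585)  len=3.2508
  (v6,v4,v2) [+-+] → (1.975, -1.1111, -1.585)–(1.27583, -1.1111, -1.585)  len=0.6992
  (v6,v5,v4) [+--] → (1.975, -1.1111, 1.02389)–(1.975, -1.1111, -1.585)  len=2.6089
  (v7,v5,v6) [+-+] → (1.975, -1.1111, 1.585)–(1.975, -1.1111, 1.02389)  len=0.5611

Chained into 1 loop(s):
  loop 1: 8 segments, perimeter = 14.2400
Total perimeter = 14.240


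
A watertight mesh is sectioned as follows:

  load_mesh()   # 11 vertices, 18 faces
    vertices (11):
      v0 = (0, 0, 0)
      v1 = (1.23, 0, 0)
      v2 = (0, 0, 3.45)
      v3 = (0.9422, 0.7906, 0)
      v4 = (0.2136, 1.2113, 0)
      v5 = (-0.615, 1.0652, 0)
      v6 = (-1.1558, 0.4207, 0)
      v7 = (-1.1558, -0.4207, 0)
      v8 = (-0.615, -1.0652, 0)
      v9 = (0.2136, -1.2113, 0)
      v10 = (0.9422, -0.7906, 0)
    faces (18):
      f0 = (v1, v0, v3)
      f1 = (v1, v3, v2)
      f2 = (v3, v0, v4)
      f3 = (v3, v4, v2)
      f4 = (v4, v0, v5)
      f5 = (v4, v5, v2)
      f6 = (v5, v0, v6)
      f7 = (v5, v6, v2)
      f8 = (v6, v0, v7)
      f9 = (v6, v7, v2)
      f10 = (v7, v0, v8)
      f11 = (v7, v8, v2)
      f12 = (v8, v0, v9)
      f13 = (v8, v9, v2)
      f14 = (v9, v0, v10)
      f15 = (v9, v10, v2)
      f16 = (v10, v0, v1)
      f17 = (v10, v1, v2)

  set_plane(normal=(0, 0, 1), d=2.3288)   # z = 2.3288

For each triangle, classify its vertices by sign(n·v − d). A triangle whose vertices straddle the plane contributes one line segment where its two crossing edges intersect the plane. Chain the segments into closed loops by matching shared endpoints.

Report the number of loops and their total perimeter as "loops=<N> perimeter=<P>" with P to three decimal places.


loops=1 perimeter=2.461

Straddling triangles (9 of 18):
  (v1,v3,v2) [--+] → (0.306201, 0.256934, 2.3288)–(0.399732, 0, 2.3288)  len=0.2734
  (v3,v4,v2) [--+] → (0.0694169, 0.393655, 2.3288)–(0.306201, 0.256934, 2.3288)  len=0.2734
  (v4,v5,v2) [--+] → (-0.199866, 0.346175, 2.3288)–(0.0694169, 0.393655, 2.3288)  len=0.2734
  (v5,v6,v2) [--+] → (-0.375618, 0.136721, 2.3288)–(-0.199866, 0.346175, 2.3288)  len=0.2734
  (v6,v7,v2) [--+] → (-0.375618, -0.136721, 2.3288)–(-0.375618, 0.136721, 2.3288)  len=0.2734
  (v7,v8,v2) [--+] → (-0.199866, -0.346175, 2.3288)–(-0.375618, -0.136721, 2.3288)  len=0.2734
  (v8,v9,v2) [--+] → (0.0694169, -0.393655, 2.3288)–(-0.199866, -0.346175, 2.3288)  len=0.2734
  (v9,v10,v2) [--+] → (0.306201, -0.256934, 2.3288)–(0.0694169, -0.393655, 2.3288)  len=0.2734
  (v10,v1,v2) [--+] → (0.399732, 0, 2.3288)–(0.306201, -0.256934, 2.3288)  len=0.2734

Chained into 1 loop(s):
  loop 1: 9 segments, perimeter = 2.4609
Total perimeter = 2.461


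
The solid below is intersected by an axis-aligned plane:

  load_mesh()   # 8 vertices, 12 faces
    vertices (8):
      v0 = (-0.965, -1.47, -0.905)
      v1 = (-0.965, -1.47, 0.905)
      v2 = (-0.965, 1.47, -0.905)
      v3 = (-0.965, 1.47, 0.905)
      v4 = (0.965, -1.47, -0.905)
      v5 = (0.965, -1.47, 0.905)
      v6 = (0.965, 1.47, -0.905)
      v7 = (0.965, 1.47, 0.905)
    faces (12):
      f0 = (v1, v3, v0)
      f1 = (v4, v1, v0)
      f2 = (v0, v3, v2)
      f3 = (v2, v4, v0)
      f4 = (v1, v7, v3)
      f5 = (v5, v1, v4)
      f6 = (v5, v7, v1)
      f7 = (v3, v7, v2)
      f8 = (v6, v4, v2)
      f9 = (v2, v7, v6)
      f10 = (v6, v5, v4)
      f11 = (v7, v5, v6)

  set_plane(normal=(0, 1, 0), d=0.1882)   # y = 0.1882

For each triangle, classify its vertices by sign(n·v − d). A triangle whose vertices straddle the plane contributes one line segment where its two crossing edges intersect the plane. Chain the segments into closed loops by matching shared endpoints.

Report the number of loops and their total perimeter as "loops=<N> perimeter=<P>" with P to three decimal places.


loops=1 perimeter=7.480

Straddling triangles (8 of 12):
  (v1,v3,v0) [-+-] → (-0.965, 0.1882, 0.905)–(-0.965, 0.1882, 0.115865)  len=0.7891
  (v0,v3,v2) [-++] → (-0.965, 0.1882, 0.115865)–(-0.965, 0.1882, -0.905)  len=1.0209
  (v2,v4,v0) [+--] → (-0.123546, 0.1882, -0.905)–(-0.965, 0.1882, -0.905)  len=0.8415
  (v1,v7,v3) [-++] → (0.123546, 0.1882, 0.905)–(-0.965, 0.1882, 0.905)  len=1.0885
  (v5,v7,v1) [-+-] → (0.965, 0.1882, 0.905)–(0.123546, 0.1882, 0.905)  len=0.8415
  (v6,v4,v2) [+-+] → (0.965, 0.1882, -0.905)–(-0.123546, 0.1882, -0.905)  len=1.0885
  (v6,v5,v4) [+--] → (0.965, 0.1882, -0.115865)–(0.965, 0.1882, -0.905)  len=0.7891
  (v7,v5,v6) [+-+] → (0.965, 0.1882, 0.905)–(0.965, 0.1882, -0.115865)  len=1.0209

Chained into 1 loop(s):
  loop 1: 8 segments, perimeter = 7.4800
Total perimeter = 7.480


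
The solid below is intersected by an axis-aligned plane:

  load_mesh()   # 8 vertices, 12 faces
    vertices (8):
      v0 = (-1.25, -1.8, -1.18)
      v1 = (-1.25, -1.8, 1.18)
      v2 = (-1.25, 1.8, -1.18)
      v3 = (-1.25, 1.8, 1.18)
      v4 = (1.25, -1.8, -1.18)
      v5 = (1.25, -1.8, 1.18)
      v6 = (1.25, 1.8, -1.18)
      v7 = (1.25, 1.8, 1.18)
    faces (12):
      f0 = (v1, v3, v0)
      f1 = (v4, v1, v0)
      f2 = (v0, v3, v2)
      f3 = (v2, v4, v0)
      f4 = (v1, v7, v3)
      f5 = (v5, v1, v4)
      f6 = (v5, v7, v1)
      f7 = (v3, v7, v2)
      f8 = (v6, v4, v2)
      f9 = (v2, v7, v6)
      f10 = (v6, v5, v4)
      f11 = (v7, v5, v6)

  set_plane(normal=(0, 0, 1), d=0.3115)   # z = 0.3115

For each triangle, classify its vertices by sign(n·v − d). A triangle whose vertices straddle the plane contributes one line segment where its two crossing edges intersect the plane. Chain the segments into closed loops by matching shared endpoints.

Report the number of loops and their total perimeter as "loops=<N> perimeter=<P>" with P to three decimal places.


Straddling triangles (8 of 12):
  (v1,v3,v0) [++-] → (-1.25, 0.475169, 0.3115)–(-1.25, -1.8, 0.3115)  len=2.2752
  (v4,v1,v0) [-+-] → (-0.329979, -1.8, 0.3115)–(-1.25, -1.8, 0.3115)  len=0.9200
  (v0,v3,v2) [-+-] → (-1.25, 0.475169, 0.3115)–(-1.25, 1.8, 0.3115)  len=1.3248
  (v5,v1,v4) [++-] → (-0.329979, -1.8, 0.3115)–(1.25, -1.8, 0.3115)  len=1.5800
  (v3,v7,v2) [++-] → (0.329979, 1.8, 0.3115)–(-1.25, 1.8, 0.3115)  len=1.5800
  (v2,v7,v6) [-+-] → (0.329979, 1.8, 0.3115)–(1.25, 1.8, 0.3115)  len=0.9200
  (v6,v5,v4) [-+-] → (1.25, -0.475169, 0.3115)–(1.25, -1.8, 0.3115)  len=1.3248
  (v7,v5,v6) [++-] → (1.25, -0.475169, 0.3115)–(1.25, 1.8, 0.3115)  len=2.2752

Chained into 1 loop(s):
  loop 1: 8 segments, perimeter = 12.2000
Total perimeter = 12.200

loops=1 perimeter=12.200


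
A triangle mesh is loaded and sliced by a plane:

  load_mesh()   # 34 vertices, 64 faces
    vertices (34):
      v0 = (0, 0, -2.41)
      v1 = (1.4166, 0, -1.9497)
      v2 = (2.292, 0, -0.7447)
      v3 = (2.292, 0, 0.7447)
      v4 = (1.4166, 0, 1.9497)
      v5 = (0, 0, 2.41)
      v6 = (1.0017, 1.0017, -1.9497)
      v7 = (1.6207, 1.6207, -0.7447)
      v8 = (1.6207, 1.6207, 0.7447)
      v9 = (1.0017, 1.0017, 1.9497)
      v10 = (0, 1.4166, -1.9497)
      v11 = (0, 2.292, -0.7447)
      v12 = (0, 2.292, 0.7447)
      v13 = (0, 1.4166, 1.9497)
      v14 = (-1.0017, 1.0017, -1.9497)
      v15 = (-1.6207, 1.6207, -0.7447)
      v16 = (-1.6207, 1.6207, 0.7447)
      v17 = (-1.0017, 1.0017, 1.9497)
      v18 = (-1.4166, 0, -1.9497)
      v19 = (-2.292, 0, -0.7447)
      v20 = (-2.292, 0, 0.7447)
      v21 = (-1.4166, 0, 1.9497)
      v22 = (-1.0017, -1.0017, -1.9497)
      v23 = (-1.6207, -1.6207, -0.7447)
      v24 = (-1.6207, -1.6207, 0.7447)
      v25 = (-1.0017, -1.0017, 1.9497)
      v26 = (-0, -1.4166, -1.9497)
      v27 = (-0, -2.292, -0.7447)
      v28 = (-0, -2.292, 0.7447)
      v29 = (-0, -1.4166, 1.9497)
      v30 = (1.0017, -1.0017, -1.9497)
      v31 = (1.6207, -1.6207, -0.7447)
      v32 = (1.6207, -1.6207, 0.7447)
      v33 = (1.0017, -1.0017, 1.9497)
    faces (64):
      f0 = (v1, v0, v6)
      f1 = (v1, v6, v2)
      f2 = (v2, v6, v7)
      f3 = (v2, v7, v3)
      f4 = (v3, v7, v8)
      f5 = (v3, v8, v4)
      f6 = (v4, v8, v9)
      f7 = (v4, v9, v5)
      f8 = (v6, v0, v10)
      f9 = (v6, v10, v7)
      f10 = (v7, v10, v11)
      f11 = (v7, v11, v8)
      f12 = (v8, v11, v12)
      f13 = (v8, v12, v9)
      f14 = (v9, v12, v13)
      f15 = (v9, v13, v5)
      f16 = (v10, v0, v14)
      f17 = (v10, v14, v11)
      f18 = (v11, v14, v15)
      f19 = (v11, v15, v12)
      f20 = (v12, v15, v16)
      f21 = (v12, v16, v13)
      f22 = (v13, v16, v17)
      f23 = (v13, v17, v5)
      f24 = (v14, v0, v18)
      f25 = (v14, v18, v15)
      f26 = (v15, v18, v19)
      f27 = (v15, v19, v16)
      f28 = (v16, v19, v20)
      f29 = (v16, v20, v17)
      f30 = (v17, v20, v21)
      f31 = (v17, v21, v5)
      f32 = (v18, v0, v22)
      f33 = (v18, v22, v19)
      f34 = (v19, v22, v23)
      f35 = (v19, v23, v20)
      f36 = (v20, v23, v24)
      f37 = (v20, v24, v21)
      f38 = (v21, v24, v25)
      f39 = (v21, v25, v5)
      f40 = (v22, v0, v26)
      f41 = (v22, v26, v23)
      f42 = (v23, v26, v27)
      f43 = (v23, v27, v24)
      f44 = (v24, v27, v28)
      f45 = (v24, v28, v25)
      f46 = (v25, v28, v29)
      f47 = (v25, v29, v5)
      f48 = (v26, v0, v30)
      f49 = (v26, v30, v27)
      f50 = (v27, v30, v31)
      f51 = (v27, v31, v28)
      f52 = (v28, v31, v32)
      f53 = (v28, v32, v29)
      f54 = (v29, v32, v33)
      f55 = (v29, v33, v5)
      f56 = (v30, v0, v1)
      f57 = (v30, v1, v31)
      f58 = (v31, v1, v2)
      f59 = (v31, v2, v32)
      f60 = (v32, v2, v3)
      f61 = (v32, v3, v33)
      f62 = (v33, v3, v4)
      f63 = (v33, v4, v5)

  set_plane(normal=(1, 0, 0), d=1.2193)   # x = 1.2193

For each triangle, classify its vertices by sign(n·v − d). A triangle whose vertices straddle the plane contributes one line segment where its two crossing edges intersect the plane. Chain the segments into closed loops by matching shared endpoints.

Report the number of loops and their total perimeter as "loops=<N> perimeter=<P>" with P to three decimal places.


Straddling triangles (20 of 64):
  (v1,v0,v6) [+--] → (1.2193, 0, -2.01381)–(1.2193, 0.476345, -1.9497)  len=0.4806
  (v1,v6,v2) [+-+] → (1.2193, 0.476345, -1.9497)–(1.2193, 0.83277, -1.74649)  len=0.4103
  (v2,v6,v7) [+-+] → (1.2193, 0.83277, -1.74649)–(1.2193, 1.2193, -1.5261)  len=0.4449
  (v4,v8,v9) [++-] → (1.2193, 1.2193, 1.5261)–(1.2193, 0.476345, 1.9497)  len=0.8552
  (v4,v9,v5) [+--] → (1.2193, 0.476345, 1.9497)–(1.2193, 0, 2.01381)  len=0.4806
  (v6,v10,v7) [--+] → (1.2193, 1.57015, -1.04314)–(1.2193, 1.2193, -1.5261)  len=0.5969
  (v7,v10,v11) [+--] → (1.2193, 1.57015, -1.04314)–(1.2193, 1.78696, -0.7447)  len=0.3689
  (v7,v11,v8) [+-+] → (1.2193, 1.78696, -0.7447)–(1.2193, 1.78696, 0.375819)  len=1.1205
  (v8,v11,v12) [+--] → (1.2193, 1.78696, 0.375819)–(1.2193, 1.78696, 0.7447)  len=0.3689
  (v8,v12,v9) [+--] → (1.2193, 1.78696, 0.7447)–(1.2193, 1.2193, 1.5261)  len=0.9658
  (v27,v30,v31) [--+] → (1.2193, -1.2193, -1.5261)–(1.2193, -1.78696, -0.7447)  len=0.9658
  (v27,v31,v28) [-+-] → (1.2193, -1.78696, -0.7447)–(1.2193, -1.78696, -0.375819)  len=0.3689
  (v28,v31,v32) [-++] → (1.2193, -1.78696, -0.375819)–(1.2193, -1.78696, 0.7447)  len=1.1205
  (v28,v32,v29) [-+-] → (1.2193, -1.78696, 0.7447)–(1.2193, -1.57015, 1.04314)  len=0.3689
  (v29,v32,v33) [-+-] → (1.2193, -1.57015, 1.04314)–(1.2193, -1.2193, 1.5261)  len=0.5969
  (v30,v0,v1) [--+] → (1.2193, 0, -2.01381)–(1.2193, -0.476345, -1.9497)  len=0.4806
  (v30,v1,v31) [-++] → (1.2193, -0.476345, -1.9497)–(1.2193, -1.2193, -1.5261)  len=0.8552
  (v32,v3,v33) [++-] → (1.2193, -0.83277, 1.74649)–(1.2193, -1.2193, 1.5261)  len=0.4449
  (v33,v3,v4) [-++] → (1.2193, -0.83277, 1.74649)–(1.2193, -0.476345, 1.9497)  len=0.4103
  (v33,v4,v5) [-+-] → (1.2193, -0.476345, 1.9497)–(1.2193, 0, 2.01381)  len=0.4806

Chained into 1 loop(s):
  loop 1: 20 segments, perimeter = 12.1856
Total perimeter = 12.186

loops=1 perimeter=12.186


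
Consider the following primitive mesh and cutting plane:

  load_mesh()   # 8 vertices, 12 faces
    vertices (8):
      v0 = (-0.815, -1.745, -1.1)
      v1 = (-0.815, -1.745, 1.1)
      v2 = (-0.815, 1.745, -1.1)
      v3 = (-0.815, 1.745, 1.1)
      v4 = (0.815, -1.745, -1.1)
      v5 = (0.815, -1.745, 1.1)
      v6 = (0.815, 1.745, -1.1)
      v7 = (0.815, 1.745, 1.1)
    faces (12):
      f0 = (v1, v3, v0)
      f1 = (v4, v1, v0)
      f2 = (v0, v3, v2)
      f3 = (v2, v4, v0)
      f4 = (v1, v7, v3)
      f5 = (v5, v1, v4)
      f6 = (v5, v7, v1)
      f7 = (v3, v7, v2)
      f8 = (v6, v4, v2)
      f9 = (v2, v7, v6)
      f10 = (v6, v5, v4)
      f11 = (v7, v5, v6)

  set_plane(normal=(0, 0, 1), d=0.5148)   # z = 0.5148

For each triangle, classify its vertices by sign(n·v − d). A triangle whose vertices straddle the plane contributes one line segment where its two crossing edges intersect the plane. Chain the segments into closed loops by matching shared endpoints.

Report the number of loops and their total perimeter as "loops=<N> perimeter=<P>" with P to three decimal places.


Straddling triangles (8 of 12):
  (v1,v3,v0) [++-] → (-0.815, 0.81666, 0.5148)–(-0.815, -1.745, 0.5148)  len=2.5617
  (v4,v1,v0) [-+-] → (-0.38142, -1.745, 0.5148)–(-0.815, -1.745, 0.5148)  len=0.4336
  (v0,v3,v2) [-+-] → (-0.815, 0.81666, 0.5148)–(-0.815, 1.745, 0.5148)  len=0.9283
  (v5,v1,v4) [++-] → (-0.38142, -1.745, 0.5148)–(0.815, -1.745, 0.5148)  len=1.1964
  (v3,v7,v2) [++-] → (0.38142, 1.745, 0.5148)–(-0.815, 1.745, 0.5148)  len=1.1964
  (v2,v7,v6) [-+-] → (0.38142, 1.745, 0.5148)–(0.815, 1.745, 0.5148)  len=0.4336
  (v6,v5,v4) [-+-] → (0.815, -0.81666, 0.5148)–(0.815, -1.745, 0.5148)  len=0.9283
  (v7,v5,v6) [++-] → (0.815, -0.81666, 0.5148)–(0.815, 1.745, 0.5148)  len=2.5617

Chained into 1 loop(s):
  loop 1: 8 segments, perimeter = 10.2400
Total perimeter = 10.240

loops=1 perimeter=10.240


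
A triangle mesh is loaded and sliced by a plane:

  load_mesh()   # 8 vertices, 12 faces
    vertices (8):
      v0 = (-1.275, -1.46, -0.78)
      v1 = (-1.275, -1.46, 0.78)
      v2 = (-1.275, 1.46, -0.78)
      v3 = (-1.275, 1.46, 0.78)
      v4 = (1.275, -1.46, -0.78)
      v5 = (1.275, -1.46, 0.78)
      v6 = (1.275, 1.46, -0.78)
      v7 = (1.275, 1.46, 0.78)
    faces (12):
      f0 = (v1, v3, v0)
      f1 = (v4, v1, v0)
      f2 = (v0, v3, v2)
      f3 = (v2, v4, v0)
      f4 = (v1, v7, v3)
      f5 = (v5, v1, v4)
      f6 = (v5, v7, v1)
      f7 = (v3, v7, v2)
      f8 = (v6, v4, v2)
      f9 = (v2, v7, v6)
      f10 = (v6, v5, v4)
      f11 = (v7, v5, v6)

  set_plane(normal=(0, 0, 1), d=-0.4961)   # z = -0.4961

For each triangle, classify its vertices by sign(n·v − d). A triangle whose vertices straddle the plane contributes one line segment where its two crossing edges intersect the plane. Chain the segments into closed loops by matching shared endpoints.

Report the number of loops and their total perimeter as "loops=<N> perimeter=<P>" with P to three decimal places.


Straddling triangles (8 of 12):
  (v1,v3,v0) [++-] → (-1.275, -0.928597, -0.4961)–(-1.275, -1.46, -0.4961)  len=0.5314
  (v4,v1,v0) [-+-] → (0.810933, -1.46, -0.4961)–(-1.275, -1.46, -0.4961)  len=2.0859
  (v0,v3,v2) [-+-] → (-1.275, -0.928597, -0.4961)–(-1.275, 1.46, -0.4961)  len=2.3886
  (v5,v1,v4) [++-] → (0.810933, -1.46, -0.4961)–(1.275, -1.46, -0.4961)  len=0.4641
  (v3,v7,v2) [++-] → (-0.810933, 1.46, -0.4961)–(-1.275, 1.46, -0.4961)  len=0.4641
  (v2,v7,v6) [-+-] → (-0.810933, 1.46, -0.4961)–(1.275, 1.46, -0.4961)  len=2.0859
  (v6,v5,v4) [-+-] → (1.275, 0.928597, -0.4961)–(1.275, -1.46, -0.4961)  len=2.3886
  (v7,v5,v6) [++-] → (1.275, 0.928597, -0.4961)–(1.275, 1.46, -0.4961)  len=0.5314

Chained into 1 loop(s):
  loop 1: 8 segments, perimeter = 10.9400
Total perimeter = 10.940

loops=1 perimeter=10.940


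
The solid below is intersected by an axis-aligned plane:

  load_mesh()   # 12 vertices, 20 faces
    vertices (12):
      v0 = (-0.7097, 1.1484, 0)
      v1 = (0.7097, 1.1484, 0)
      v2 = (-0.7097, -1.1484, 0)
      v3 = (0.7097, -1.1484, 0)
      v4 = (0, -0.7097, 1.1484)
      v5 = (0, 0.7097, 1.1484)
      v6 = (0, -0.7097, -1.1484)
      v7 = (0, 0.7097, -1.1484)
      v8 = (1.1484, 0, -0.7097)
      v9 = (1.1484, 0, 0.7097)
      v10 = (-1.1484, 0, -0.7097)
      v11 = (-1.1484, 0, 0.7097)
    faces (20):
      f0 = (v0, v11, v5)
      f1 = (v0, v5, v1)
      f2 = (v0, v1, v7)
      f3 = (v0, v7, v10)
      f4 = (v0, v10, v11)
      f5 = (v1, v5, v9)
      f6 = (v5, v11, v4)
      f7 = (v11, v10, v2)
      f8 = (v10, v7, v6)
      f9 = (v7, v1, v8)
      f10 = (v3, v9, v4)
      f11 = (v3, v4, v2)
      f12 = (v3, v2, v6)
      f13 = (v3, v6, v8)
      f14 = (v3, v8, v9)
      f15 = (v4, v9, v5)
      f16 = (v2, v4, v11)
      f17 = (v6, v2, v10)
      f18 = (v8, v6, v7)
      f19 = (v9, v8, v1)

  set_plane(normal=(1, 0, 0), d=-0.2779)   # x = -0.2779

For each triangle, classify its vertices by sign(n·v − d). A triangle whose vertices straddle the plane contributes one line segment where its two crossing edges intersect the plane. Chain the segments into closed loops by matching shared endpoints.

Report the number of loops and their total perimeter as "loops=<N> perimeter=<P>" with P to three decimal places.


Straddling triangles (10 of 20):
  (v0,v11,v5) [--+] → (-0.2779, 0.537961, 1.04224)–(-0.2779, 0.881483, 0.698717)  len=0.4858
  (v0,v5,v1) [-++] → (-0.2779, 0.881483, 0.698717)–(-0.2779, 1.1484, 0)  len=0.7480
  (v0,v1,v7) [-++] → (-0.2779, 1.1484, 0)–(-0.2779, 0.881483, -0.698717)  len=0.7480
  (v0,v7,v10) [-+-] → (-0.2779, 0.881483, -0.698717)–(-0.2779, 0.537961, -1.04224)  len=0.4858
  (v5,v11,v4) [+-+] → (-0.2779, 0.537961, 1.04224)–(-0.2779, -0.537961, 1.04224)  len=1.0759
  (v10,v7,v6) [-++] → (-0.2779, 0.537961, -1.04224)–(-0.2779, -0.537961, -1.04224)  len=1.0759
  (v3,v4,v2) [++-] → (-0.2779, -0.881483, 0.698717)–(-0.2779, -1.1484, 0)  len=0.7480
  (v3,v2,v6) [+-+] → (-0.2779, -1.1484, 0)–(-0.2779, -0.881483, -0.698717)  len=0.7480
  (v2,v4,v11) [-+-] → (-0.2779, -0.881483, 0.698717)–(-0.2779, -0.537961, 1.04224)  len=0.4858
  (v6,v2,v10) [+--] → (-0.2779, -0.881483, -0.698717)–(-0.2779, -0.537961, -1.04224)  len=0.4858

Chained into 1 loop(s):
  loop 1: 10 segments, perimeter = 7.0870
Total perimeter = 7.087

loops=1 perimeter=7.087


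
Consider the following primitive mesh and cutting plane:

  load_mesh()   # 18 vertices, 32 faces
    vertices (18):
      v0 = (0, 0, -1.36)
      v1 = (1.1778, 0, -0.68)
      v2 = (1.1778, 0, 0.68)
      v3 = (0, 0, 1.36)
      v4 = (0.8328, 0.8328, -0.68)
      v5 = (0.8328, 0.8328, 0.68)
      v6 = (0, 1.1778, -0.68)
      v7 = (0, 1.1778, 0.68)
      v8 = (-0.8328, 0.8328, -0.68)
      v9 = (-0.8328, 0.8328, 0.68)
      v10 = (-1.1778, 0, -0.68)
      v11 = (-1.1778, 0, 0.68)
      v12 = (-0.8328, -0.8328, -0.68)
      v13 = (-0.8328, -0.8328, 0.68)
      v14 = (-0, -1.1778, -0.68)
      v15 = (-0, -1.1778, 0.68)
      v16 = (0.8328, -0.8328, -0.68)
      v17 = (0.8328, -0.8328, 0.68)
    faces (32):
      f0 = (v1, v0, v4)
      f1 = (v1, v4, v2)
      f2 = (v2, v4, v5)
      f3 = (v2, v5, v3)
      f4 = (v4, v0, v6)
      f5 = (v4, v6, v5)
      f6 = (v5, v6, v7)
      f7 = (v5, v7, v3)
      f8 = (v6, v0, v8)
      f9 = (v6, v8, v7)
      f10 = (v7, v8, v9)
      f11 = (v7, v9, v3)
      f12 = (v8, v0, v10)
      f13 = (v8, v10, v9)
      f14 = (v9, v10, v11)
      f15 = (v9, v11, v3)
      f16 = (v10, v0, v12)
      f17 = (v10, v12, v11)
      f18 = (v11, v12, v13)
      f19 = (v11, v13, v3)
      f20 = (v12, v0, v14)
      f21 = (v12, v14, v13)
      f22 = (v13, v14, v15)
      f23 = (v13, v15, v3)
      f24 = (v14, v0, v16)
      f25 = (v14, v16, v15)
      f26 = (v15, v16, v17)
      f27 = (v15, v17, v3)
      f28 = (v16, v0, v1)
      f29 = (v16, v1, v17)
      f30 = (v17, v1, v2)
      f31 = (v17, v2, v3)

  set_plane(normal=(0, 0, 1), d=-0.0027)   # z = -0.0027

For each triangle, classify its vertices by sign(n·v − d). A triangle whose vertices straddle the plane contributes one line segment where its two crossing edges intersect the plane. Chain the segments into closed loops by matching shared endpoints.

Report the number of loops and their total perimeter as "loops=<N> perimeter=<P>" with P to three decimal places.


Straddling triangles (16 of 32):
  (v1,v4,v2) [--+] → (1.00462, 0.418053, -0.0027)–(1.1778, 0, -0.0027)  len=0.4525
  (v2,v4,v5) [+-+] → (1.00462, 0.418053, -0.0027)–(0.8328, 0.8328, -0.0027)  len=0.4489
  (v4,v6,v5) [--+] → (0.414747, 1.00598, -0.0027)–(0.8328, 0.8328, -0.0027)  len=0.4525
  (v5,v6,v7) [+-+] → (0.414747, 1.00598, -0.0027)–(0, 1.1778, -0.0027)  len=0.4489
  (v6,v8,v7) [--+] → (-0.418053, 1.00462, -0.0027)–(0, 1.1778, -0.0027)  len=0.4525
  (v7,v8,v9) [+-+] → (-0.418053, 1.00462, -0.0027)–(-0.8328, 0.8328, -0.0027)  len=0.4489
  (v8,v10,v9) [--+] → (-1.00598, 0.414747, -0.0027)–(-0.8328, 0.8328, -0.0027)  len=0.4525
  (v9,v10,v11) [+-+] → (-1.00598, 0.414747, -0.0027)–(-1.1778, 0, -0.0027)  len=0.4489
  (v10,v12,v11) [--+] → (-1.00462, -0.418053, -0.0027)–(-1.1778, 0, -0.0027)  len=0.4525
  (v11,v12,v13) [+-+] → (-1.00462, -0.418053, -0.0027)–(-0.8328, -0.8328, -0.0027)  len=0.4489
  (v12,v14,v13) [--+] → (-0.414747, -1.00598, -0.0027)–(-0.8328, -0.8328, -0.0027)  len=0.4525
  (v13,v14,v15) [+-+] → (-0.414747, -1.00598, -0.0027)–(0, -1.1778, -0.0027)  len=0.4489
  (v14,v16,v15) [--+] → (0.418053, -1.00462, -0.0027)–(0, -1.1778, -0.0027)  len=0.4525
  (v15,v16,v17) [+-+] → (0.418053, -1.00462, -0.0027)–(0.8328, -0.8328, -0.0027)  len=0.4489
  (v16,v1,v17) [--+] → (1.00598, -0.414747, -0.0027)–(0.8328, -0.8328, -0.0027)  len=0.4525
  (v17,v1,v2) [+-+] → (1.00598, -0.414747, -0.0027)–(1.1778, 0, -0.0027)  len=0.4489

Chained into 1 loop(s):
  loop 1: 16 segments, perimeter = 7.2115
Total perimeter = 7.211

loops=1 perimeter=7.211


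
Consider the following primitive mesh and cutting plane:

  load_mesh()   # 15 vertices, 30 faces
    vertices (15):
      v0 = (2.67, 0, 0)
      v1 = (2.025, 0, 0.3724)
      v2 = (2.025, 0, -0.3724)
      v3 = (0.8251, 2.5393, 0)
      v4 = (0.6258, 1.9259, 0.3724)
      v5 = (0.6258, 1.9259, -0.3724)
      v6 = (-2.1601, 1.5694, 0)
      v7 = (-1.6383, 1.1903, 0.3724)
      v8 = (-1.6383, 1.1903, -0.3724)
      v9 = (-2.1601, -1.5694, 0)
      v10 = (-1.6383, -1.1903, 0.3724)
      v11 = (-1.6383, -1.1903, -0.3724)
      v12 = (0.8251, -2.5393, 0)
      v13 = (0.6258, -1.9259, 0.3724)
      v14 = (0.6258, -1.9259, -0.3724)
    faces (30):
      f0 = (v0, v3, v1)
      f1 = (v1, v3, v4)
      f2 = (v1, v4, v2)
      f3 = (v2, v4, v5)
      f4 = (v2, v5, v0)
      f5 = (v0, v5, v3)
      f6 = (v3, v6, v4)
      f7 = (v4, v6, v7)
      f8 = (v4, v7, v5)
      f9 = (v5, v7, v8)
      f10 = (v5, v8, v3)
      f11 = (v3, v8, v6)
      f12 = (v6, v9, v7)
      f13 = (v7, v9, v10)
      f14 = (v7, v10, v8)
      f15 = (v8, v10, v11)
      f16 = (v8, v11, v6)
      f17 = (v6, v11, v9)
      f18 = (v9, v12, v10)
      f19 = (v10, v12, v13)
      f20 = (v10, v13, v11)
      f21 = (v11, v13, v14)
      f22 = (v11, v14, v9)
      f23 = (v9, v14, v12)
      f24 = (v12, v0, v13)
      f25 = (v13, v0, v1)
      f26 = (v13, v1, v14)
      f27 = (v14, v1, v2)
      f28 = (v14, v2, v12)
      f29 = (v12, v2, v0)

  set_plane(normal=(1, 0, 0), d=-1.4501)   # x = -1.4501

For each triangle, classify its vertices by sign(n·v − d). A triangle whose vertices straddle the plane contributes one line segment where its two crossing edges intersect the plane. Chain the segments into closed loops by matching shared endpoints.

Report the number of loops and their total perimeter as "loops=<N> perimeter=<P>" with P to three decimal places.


Straddling triangles (12 of 30):
  (v3,v6,v4) [+-+] → (-1.4501, 1.80008, 0)–(-1.4501, 1.66026, 0.0949079)  len=0.1690
  (v4,v6,v7) [+--] → (-1.4501, 1.66026, 0.0949079)–(-1.4501, 1.25145, 0.3724)  len=0.4941
  (v4,v7,v5) [+-+] → (-1.4501, 1.25145, 0.3724)–(-1.4501, 1.25145, 0.31049)  len=0.0619
  (v5,v7,v8) [+--] → (-1.4501, 1.25145, 0.31049)–(-1.4501, 1.25145, -0.3724)  len=0.6829
  (v5,v8,v3) [+-+] → (-1.4501, 1.25145, -0.3724)–(-1.4501, 1.29336, -0.343949)  len=0.0507
  (v3,v8,v6) [+--] → (-1.4501, 1.29336, -0.343949)–(-1.4501, 1.80008, 0)  len=0.6124
  (v9,v12,v10) [-+-] → (-1.4501, -1.80008, 0)–(-1.4501, -1.29336, 0.343949)  len=0.6124
  (v10,v12,v13) [-++] → (-1.4501, -1.29336, 0.343949)–(-1.4501, -1.25145, 0.3724)  len=0.0507
  (v10,v13,v11) [-+-] → (-1.4501, -1.25145, 0.3724)–(-1.4501, -1.25145, -0.31049)  len=0.6829
  (v11,v13,v14) [-++] → (-1.4501, -1.25145, -0.31049)–(-1.4501, -1.25145, -0.3724)  len=0.0619
  (v11,v14,v9) [-+-] → (-1.4501, -1.25145, -0.3724)–(-1.4501, -1.66026, -0.0949079)  len=0.4941
  (v9,v14,v12) [-++] → (-1.4501, -1.66026, -0.0949079)–(-1.4501, -1.80008, 0)  len=0.1690

Chained into 2 loop(s):
  loop 1: 6 segments, perimeter = 2.0710
  loop 2: 6 segments, perimeter = 2.0710
Total perimeter = 4.142

loops=2 perimeter=4.142


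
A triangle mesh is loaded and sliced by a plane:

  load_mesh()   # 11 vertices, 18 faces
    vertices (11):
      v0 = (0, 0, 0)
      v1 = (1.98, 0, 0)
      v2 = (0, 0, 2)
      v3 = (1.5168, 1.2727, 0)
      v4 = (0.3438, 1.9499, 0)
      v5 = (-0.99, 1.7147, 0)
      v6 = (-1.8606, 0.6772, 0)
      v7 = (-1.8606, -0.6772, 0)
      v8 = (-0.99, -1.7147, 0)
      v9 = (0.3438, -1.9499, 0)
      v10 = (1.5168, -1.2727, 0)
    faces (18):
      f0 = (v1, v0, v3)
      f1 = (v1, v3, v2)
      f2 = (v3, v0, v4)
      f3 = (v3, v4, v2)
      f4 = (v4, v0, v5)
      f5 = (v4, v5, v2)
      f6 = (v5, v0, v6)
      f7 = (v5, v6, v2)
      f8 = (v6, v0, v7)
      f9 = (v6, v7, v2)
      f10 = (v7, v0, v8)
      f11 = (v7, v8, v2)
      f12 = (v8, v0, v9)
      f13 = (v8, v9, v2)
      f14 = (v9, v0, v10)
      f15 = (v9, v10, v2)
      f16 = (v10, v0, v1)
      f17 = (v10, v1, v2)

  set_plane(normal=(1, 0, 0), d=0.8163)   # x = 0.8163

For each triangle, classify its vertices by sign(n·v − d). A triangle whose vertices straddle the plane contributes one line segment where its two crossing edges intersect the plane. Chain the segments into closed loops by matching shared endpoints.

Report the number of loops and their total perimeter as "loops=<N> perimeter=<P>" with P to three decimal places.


loops=1 perimeter=7.525

Straddling triangles (8 of 18):
  (v1,v0,v3) [+-+] → (0.8163, 0, 0)–(0.8163, 0.684932, 0)  len=0.6849
  (v1,v3,v2) [++-] → (0.8163, 0.684932, 0.923655)–(0.8163, 0, 1.17545)  len=0.7297
  (v3,v0,v4) [+--] → (0.8163, 0.684932, 0)–(0.8163, 1.67711, 0)  len=0.9922
  (v3,v4,v2) [+--] → (0.8163, 1.67711, 0)–(0.8163, 0.684932, 0.923655)  len=1.3556
  (v9,v0,v10) [--+] → (0.8163, -0.684932, 0)–(0.8163, -1.67711, 0)  len=0.9922
  (v9,v10,v2) [-+-] → (0.8163, -1.67711, 0)–(0.8163, -0.684932, 0.923655)  len=1.3556
  (v10,v0,v1) [+-+] → (0.8163, -0.684932, 0)–(0.8163, 0, 0)  len=0.6849
  (v10,v1,v2) [++-] → (0.8163, 0, 1.17545)–(0.8163, -0.684932, 0.923655)  len=0.7297

Chained into 1 loop(s):
  loop 1: 8 segments, perimeter = 7.5249
Total perimeter = 7.525


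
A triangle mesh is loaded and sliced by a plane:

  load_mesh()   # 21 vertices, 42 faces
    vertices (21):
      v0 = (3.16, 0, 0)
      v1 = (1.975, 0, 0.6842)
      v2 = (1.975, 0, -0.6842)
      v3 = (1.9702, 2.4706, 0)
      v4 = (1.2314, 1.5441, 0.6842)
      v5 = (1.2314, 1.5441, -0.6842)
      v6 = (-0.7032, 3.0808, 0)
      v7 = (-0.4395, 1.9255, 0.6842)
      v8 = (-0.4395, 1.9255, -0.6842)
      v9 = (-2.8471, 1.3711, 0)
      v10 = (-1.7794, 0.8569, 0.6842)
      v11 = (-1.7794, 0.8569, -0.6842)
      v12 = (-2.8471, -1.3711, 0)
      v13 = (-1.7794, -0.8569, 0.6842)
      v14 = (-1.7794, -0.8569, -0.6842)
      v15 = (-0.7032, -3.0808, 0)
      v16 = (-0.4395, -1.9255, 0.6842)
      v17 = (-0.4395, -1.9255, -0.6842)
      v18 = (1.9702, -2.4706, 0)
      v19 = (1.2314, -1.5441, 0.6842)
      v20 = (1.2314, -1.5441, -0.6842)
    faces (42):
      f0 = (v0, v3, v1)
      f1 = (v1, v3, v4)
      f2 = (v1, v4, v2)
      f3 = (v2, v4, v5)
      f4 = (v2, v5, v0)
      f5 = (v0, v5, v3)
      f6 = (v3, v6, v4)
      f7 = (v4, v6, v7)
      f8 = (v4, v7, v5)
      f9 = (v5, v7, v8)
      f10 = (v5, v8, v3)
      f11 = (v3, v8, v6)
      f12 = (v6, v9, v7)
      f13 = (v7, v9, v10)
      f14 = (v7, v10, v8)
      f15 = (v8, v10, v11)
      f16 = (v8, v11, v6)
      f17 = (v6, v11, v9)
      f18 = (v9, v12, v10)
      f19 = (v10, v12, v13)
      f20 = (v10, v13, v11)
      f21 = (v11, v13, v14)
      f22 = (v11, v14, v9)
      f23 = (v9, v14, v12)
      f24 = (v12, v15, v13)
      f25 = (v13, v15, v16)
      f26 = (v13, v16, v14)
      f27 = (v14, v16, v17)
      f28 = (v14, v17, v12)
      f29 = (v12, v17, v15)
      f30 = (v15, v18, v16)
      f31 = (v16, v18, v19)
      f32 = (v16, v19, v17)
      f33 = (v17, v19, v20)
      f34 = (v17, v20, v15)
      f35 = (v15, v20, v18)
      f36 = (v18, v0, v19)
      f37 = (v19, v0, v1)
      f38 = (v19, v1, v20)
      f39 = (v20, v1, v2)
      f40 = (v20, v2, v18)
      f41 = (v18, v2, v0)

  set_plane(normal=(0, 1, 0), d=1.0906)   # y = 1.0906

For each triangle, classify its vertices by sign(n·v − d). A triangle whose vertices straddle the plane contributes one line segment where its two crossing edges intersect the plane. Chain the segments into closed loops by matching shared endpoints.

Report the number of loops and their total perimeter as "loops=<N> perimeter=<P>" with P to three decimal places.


loops=2 perimeter=8.533

Straddling triangles (14 of 42):
  (v0,v3,v1) [-+-] → (2.63479, 1.0906, 0)–(1.97288, 1.0906, 0.382173)  len=0.7643
  (v1,v3,v4) [-++] → (1.97288, 1.0906, 0.382173)–(1.44979, 1.0906, 0.6842)  len=0.6040
  (v1,v4,v2) [-+-] → (1.44979, 1.0906, 0.6842)–(1.44979, 1.0906, 0.282303)  len=0.4019
  (v2,v4,v5) [-++] → (1.44979, 1.0906, 0.282303)–(1.44979, 1.0906, -0.6842)  len=0.9665
  (v2,v5,v0) [-+-] → (1.44979, 1.0906, -0.6842)–(1.79783, 1.0906, -0.483251)  len=0.4019
  (v0,v5,v3) [-++] → (1.79783, 1.0906, -0.483251)–(2.63479, 1.0906, 0)  len=0.9665
  (v7,v9,v10) [++-] → (-2.26466, 1.0906, 0.373236)–(-1.48637, 1.0906, 0.6842)  len=0.8381
  (v7,v10,v8) [+-+] → (-1.48637, 1.0906, 0.6842)–(-1.48637, 1.0906, 0.384935)  len=0.2993
  (v8,v10,v11) [+--] → (-1.48637, 1.0906, 0.384935)–(-1.48637, 1.0906, -0.6842)  len=1.0691
  (v8,v11,v6) [+-+] → (-1.48637, 1.0906, -0.6842)–(-1.66631, 1.0906, -0.6123)  len=0.1938
  (v6,v11,v9) [+-+] → (-1.66631, 1.0906, -0.6123)–(-2.26466, 1.0906, -0.373236)  len=0.6443
  (v9,v12,v10) [+--] → (-2.8471, 1.0906, 0)–(-2.26466, 1.0906, 0.373236)  len=0.6918
  (v11,v14,v9) [--+] → (-2.71268, 1.0906, -0.0861392)–(-2.26466, 1.0906, -0.373236)  len=0.5321
  (v9,v14,v12) [+--] → (-2.71268, 1.0906, -0.0861392)–(-2.8471, 1.0906, 0)  len=0.1597

Chained into 2 loop(s):
  loop 1: 6 segments, perimeter = 4.1051
  loop 2: 8 segments, perimeter = 4.4282
Total perimeter = 8.533


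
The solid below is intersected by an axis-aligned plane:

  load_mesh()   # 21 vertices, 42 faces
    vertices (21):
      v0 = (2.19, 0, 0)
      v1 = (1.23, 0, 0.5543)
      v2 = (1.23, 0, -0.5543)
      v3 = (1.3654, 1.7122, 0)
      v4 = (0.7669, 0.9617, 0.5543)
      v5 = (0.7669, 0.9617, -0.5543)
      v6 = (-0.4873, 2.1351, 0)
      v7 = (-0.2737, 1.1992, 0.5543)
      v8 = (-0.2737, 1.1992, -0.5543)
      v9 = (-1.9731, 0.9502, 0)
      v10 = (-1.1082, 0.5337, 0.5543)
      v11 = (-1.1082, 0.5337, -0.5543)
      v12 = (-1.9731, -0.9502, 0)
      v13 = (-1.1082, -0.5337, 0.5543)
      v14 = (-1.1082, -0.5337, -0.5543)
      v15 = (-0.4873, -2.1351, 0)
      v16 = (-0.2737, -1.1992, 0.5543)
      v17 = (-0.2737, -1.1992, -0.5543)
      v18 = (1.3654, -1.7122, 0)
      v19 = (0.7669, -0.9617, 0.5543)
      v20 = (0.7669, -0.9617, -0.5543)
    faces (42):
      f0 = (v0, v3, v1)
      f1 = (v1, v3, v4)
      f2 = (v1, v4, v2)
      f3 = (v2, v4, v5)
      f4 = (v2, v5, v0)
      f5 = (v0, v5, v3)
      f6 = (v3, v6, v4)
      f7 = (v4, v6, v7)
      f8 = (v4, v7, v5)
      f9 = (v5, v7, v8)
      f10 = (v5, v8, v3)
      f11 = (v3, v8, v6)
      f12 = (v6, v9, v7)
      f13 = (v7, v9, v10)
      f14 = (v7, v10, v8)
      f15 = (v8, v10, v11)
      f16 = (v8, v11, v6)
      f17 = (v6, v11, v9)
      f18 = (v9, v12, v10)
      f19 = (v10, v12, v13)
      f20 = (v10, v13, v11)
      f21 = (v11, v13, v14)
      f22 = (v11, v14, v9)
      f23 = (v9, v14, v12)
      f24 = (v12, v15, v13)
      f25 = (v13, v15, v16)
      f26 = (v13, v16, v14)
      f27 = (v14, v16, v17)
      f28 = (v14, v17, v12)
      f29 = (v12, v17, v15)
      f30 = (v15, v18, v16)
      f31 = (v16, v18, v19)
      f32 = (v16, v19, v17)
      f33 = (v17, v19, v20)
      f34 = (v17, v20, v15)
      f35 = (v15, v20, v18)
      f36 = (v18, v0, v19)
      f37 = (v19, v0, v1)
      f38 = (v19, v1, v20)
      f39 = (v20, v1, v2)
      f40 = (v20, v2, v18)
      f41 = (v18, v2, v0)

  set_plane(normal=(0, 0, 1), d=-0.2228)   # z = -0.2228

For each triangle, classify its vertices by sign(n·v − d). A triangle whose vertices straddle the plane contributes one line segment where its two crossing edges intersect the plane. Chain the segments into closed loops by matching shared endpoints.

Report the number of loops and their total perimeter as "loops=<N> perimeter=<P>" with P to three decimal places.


loops=2 perimeter=18.431

Straddling triangles (28 of 42):
  (v1,v4,v2) [++-] → (1.09152, 0.287573, -0.2228)–(1.23, 0, -0.2228)  len=0.3192
  (v2,v4,v5) [-+-] → (1.09152, 0.287573, -0.2228)–(0.7669, 0.9617, -0.2228)  len=0.7482
  (v2,v5,v0) [--+] → (1.61799, 0.386554, -0.2228)–(1.80413, 0, -0.2228)  len=0.4290
  (v0,v5,v3) [+-+] → (1.61799, 0.386554, -0.2228)–(1.12483, 1.41054, -0.2228)  len=1.1365
  (v4,v7,v5) [++-] → (0.455734, 1.03272, -0.2228)–(0.7669, 0.9617, -0.2228)  len=0.3192
  (v5,v7,v8) [-+-] → (0.455734, 1.03272, -0.2228)–(-0.2737, 1.1992, -0.2228)  len=0.7482
  (v5,v8,v3) [--+] → (0.706566, 1.506, -0.2228)–(1.12483, 1.41054, -0.2228)  len=0.4290
  (v3,v8,v6) [+-+] → (0.706566, 1.506, -0.2228)–(-0.401444, 1.75892, -0.2228)  len=1.1365
  (v7,v10,v8) [++-] → (-0.523237, 1.0002, -0.2228)–(-0.2737, 1.1992, -0.2228)  len=0.3192
  (v8,v10,v11) [-+-] → (-0.523237, 1.0002, -0.2228)–(-1.1082, 0.5337, -0.2228)  len=0.7482
  (v8,v11,v6) [--+] → (-0.73687, 1.49142, -0.2228)–(-0.401444, 1.75892, -0.2228)  len=0.4290
  (v6,v11,v9) [+-+] → (-0.73687, 1.49142, -0.2228)–(-1.62545, 0.782788, -0.2228)  len=1.1365
  (v10,v13,v11) [++-] → (-1.1082, 0.21452, -0.2228)–(-1.1082, 0.5337, -0.2228)  len=0.3192
  (v11,v13,v14) [-+-] → (-1.1082, 0.21452, -0.2228)–(-1.1082, -0.5337, -0.2228)  len=0.7482
  (v11,v14,v9) [--+] → (-1.62545, 0.353749, -0.2228)–(-1.62545, 0.782788, -0.2228)  len=0.4290
  (v9,v14,v12) [+-+] → (-1.62545, 0.353749, -0.2228)–(-1.62545, -0.782788, -0.2228)  len=1.1365
  (v13,v16,v14) [++-] → (-0.858663, -0.732702, -0.2228)–(-1.1082, -0.5337, -0.2228)  len=0.3192
  (v14,v16,v17) [-+-] → (-0.858663, -0.732702, -0.2228)–(-0.2737, -1.1992, -0.2228)  len=0.7482
  (v14,v17,v12) [--+] → (-1.29003, -1.05029, -0.2228)–(-1.62545, -0.782788, -0.2228)  len=0.4290
  (v12,v17,v15) [+-+] → (-1.29003, -1.05029, -0.2228)–(-0.401444, -1.75892, -0.2228)  len=1.1365
  (v16,v19,v17) [++-] → (0.0374662, -1.12818, -0.2228)–(-0.2737, -1.1992, -0.2228)  len=0.3192
  (v17,v19,v20) [-+-] → (0.0374662, -1.12818, -0.2228)–(0.7669, -0.9617, -0.2228)  len=0.7482
  (v17,v20,v15) [--+] → (0.0168237, -1.66345, -0.2228)–(-0.401444, -1.75892, -0.2228)  len=0.4290
  (v15,v20,v18) [+-+] → (0.0168237, -1.66345, -0.2228)–(1.12483, -1.41054, -0.2228)  len=1.1365
  (v19,v1,v20) [++-] → (0.905379, -0.674127, -0.2228)–(0.7669, -0.9617, -0.2228)  len=0.3192
  (v20,v1,v2) [-+-] → (0.905379, -0.674127, -0.2228)–(1.23, 0, -0.2228)  len=0.7482
  (v20,v2,v18) [--+] → (1.31098, -1.02398, -0.2228)–(1.12483, -1.41054, -0.2228)  len=0.4290
  (v18,v2,v0) [+-+] → (1.31098, -1.02398, -0.2228)–(1.80413, 0, -0.2228)  len=1.1365

Chained into 2 loop(s):
  loop 1: 14 segments, perimeter = 7.4716
  loop 2: 14 segments, perimeter = 10.9590
Total perimeter = 18.431


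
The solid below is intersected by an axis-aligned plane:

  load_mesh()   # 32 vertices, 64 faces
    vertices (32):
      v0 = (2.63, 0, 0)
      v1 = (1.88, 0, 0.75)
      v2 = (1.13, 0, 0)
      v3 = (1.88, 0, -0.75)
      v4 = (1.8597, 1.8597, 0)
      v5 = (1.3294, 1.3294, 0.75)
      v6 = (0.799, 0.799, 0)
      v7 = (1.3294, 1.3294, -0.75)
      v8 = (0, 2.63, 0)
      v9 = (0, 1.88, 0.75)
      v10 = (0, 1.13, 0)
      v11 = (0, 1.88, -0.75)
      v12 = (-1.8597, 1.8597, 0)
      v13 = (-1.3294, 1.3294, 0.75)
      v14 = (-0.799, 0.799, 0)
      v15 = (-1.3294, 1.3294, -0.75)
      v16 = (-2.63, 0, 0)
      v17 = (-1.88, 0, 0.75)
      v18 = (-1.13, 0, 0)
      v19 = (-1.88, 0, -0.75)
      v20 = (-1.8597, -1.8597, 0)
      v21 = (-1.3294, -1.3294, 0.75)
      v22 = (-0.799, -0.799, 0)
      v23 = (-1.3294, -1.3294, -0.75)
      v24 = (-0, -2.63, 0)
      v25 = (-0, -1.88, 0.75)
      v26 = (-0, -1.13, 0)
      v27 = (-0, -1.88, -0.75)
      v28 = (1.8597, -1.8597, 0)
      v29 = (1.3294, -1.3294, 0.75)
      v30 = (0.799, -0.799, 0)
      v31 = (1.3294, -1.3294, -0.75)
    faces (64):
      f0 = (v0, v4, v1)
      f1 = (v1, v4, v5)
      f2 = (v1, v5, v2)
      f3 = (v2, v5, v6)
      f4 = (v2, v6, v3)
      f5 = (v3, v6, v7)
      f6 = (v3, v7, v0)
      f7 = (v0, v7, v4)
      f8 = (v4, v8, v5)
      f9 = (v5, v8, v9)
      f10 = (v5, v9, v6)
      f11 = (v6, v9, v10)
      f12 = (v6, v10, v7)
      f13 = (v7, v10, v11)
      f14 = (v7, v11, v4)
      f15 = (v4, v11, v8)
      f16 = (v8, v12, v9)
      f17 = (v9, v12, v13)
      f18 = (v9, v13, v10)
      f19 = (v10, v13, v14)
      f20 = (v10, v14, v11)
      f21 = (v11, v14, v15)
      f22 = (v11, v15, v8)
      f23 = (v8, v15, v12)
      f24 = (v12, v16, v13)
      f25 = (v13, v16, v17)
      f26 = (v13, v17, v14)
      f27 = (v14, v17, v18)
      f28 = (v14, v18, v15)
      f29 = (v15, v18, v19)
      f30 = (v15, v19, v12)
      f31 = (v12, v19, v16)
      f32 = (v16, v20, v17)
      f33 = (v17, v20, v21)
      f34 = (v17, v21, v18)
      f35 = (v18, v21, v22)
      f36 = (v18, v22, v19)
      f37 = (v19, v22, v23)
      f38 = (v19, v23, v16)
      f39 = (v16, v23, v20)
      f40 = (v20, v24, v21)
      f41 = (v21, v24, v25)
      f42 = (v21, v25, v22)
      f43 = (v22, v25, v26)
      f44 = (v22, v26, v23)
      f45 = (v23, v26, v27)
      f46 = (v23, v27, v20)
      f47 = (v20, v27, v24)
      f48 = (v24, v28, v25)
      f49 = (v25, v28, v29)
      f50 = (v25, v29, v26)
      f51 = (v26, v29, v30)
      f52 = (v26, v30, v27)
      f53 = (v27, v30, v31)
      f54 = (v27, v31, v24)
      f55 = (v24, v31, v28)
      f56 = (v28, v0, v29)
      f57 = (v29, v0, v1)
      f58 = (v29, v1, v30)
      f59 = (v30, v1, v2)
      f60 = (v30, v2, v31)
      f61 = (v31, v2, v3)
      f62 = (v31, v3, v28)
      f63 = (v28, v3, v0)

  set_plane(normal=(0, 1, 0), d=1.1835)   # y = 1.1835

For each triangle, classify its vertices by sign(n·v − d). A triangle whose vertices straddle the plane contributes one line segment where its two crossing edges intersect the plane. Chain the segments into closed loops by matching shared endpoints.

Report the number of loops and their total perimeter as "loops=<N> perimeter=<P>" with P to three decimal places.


loops=1 perimeter=10.534

Straddling triangles (22 of 64):
  (v0,v4,v1) [-+-] → (2.13979, 1.1835, 0)–(1.86708, 1.1835, 0.272705)  len=0.3857
  (v1,v4,v5) [-++] → (1.86708, 1.1835, 0.272705)–(1.38983, 1.1835, 0.75)  len=0.6750
  (v1,v5,v2) [-+-] → (1.38983, 1.1835, 0.75)–(1.30752, 1.1835, 0.667688)  len=0.1164
  (v2,v5,v6) [-+-] → (1.30752, 1.1835, 0.667688)–(1.1835, 1.1835, 0.543693)  len=0.1754
  (v3,v6,v7) [--+] → (1.1835, 1.1835, -0.543693)–(1.38983, 1.1835, -0.75)  len=0.2918
  (v3,v7,v0) [-+-] → (1.38983, 1.1835, -0.75)–(1.47214, 1.1835, -0.667688)  len=0.1164
  (v0,v7,v4) [-++] → (1.47214, 1.1835, -0.667688)–(2.13979, 1.1835, 0)  len=0.9442
  (v5,v9,v6) [++-] → (0.514804, 1.1835, 0.266767)–(1.1835, 1.1835, 0.543693)  len=0.7238
  (v6,v9,v10) [-+-] → (0.514804, 1.1835, 0.266767)–(0, 1.1835, 0.0535)  len=0.5572
  (v6,v10,v7) [--+] → (0.356685, 1.1835, -0.201229)–(1.1835, 1.1835, -0.543693)  len=0.8949
  (v7,v10,v11) [+-+] → (0.356685, 1.1835, -0.201229)–(0, 1.1835, -0.0535)  len=0.3861
  (v9,v13,v10) [++-] → (-0.356685, 1.1835, 0.201229)–(0, 1.1835, 0.0535)  len=0.3861
  (v10,v13,v14) [-+-] → (-0.356685, 1.1835, 0.201229)–(-1.1835, 1.1835, 0.543693)  len=0.8949
  (v10,v14,v11) [--+] → (-0.514804, 1.1835, -0.266767)–(0, 1.1835, -0.0535)  len=0.5572
  (v11,v14,v15) [+-+] → (-0.514804, 1.1835, -0.266767)–(-1.1835, 1.1835, -0.543693)  len=0.7238
  (v12,v16,v13) [+-+] → (-2.13979, 1.1835, 0)–(-1.47214, 1.1835, 0.667688)  len=0.9442
  (v13,v16,v17) [+--] → (-1.47214, 1.1835, 0.667688)–(-1.38983, 1.1835, 0.75)  len=0.1164
  (v13,v17,v14) [+--] → (-1.38983, 1.1835, 0.75)–(-1.1835, 1.1835, 0.543693)  len=0.2918
  (v14,v18,v15) [--+] → (-1.30752, 1.1835, -0.667688)–(-1.1835, 1.1835, -0.543693)  len=0.1754
  (v15,v18,v19) [+--] → (-1.30752, 1.1835, -0.667688)–(-1.38983, 1.1835, -0.75)  len=0.1164
  (v15,v19,v12) [+-+] → (-1.38983, 1.1835, -0.75)–(-1.86708, 1.1835, -0.272705)  len=0.6750
  (v12,v19,v16) [+--] → (-1.86708, 1.1835, -0.272705)–(-2.13979, 1.1835, 0)  len=0.3857

Chained into 1 loop(s):
  loop 1: 22 segments, perimeter = 10.5336
Total perimeter = 10.534
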